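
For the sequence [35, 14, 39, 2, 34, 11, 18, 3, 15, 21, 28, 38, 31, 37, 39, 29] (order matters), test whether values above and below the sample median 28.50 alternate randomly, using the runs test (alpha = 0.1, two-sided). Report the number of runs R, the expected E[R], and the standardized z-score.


Step 1: Compute median = 28.50; label A = above, B = below.
Labels in order: ABABABBBBBBAAAAA  (n_A = 8, n_B = 8)
Step 2: Count runs R = 7.
Step 3: Under H0 (random ordering), E[R] = 2*n_A*n_B/(n_A+n_B) + 1 = 2*8*8/16 + 1 = 9.0000.
        Var[R] = 2*n_A*n_B*(2*n_A*n_B - n_A - n_B) / ((n_A+n_B)^2 * (n_A+n_B-1)) = 14336/3840 = 3.7333.
        SD[R] = 1.9322.
Step 4: Continuity-corrected z = (R + 0.5 - E[R]) / SD[R] = (7 + 0.5 - 9.0000) / 1.9322 = -0.7763.
Step 5: Two-sided p-value via normal approximation = 2*(1 - Phi(|z|)) = 0.437558.
Step 6: alpha = 0.1. fail to reject H0.

R = 7, z = -0.7763, p = 0.437558, fail to reject H0.


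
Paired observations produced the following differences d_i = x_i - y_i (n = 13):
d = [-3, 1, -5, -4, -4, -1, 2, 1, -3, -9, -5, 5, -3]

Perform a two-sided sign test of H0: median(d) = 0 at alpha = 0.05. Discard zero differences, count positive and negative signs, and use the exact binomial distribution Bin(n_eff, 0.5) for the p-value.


Step 1: Discard zero differences. Original n = 13; n_eff = number of nonzero differences = 13.
Nonzero differences (with sign): -3, +1, -5, -4, -4, -1, +2, +1, -3, -9, -5, +5, -3
Step 2: Count signs: positive = 4, negative = 9.
Step 3: Under H0: P(positive) = 0.5, so the number of positives S ~ Bin(13, 0.5).
Step 4: Two-sided exact p-value = sum of Bin(13,0.5) probabilities at or below the observed probability = 0.266846.
Step 5: alpha = 0.05. fail to reject H0.

n_eff = 13, pos = 4, neg = 9, p = 0.266846, fail to reject H0.


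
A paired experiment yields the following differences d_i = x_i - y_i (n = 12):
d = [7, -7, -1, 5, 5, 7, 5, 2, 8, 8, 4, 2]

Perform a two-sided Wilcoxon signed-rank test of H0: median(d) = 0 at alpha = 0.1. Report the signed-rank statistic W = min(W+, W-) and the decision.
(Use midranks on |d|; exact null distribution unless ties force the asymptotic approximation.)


Step 1: Drop any zero differences (none here) and take |d_i|.
|d| = [7, 7, 1, 5, 5, 7, 5, 2, 8, 8, 4, 2]
Step 2: Midrank |d_i| (ties get averaged ranks).
ranks: |7|->9, |7|->9, |1|->1, |5|->6, |5|->6, |7|->9, |5|->6, |2|->2.5, |8|->11.5, |8|->11.5, |4|->4, |2|->2.5
Step 3: Attach original signs; sum ranks with positive sign and with negative sign.
W+ = 9 + 6 + 6 + 9 + 6 + 2.5 + 11.5 + 11.5 + 4 + 2.5 = 68
W- = 9 + 1 = 10
(Check: W+ + W- = 78 should equal n(n+1)/2 = 78.)
Step 4: Test statistic W = min(W+, W-) = 10.
Step 5: Ties in |d|, so use the tie-corrected normal approximation.
        E[W] = n(n+1)/4 = 12*13/4 = 39.
        Tie groups: |d|=2 (t=2), |d|=5 (t=3), |d|=7 (t=3), |d|=8 (t=2); sum(t^3 - t) = 60.
        Var[W] = n(n+1)(2n+1)/24 - sum(t^3-t)/48 = 3900/24 - 60/48 = 161.25.
        z = (W - E[W]) / sqrt(Var[W]) = (10 - 39) / 12.6984 = -2.2837.
        Two-sided p = 2*Phi(z) = 0.022386.
Step 6: alpha = 0.1. reject H0.

W+ = 68, W- = 10, W = min = 10, p = 0.022386, reject H0.


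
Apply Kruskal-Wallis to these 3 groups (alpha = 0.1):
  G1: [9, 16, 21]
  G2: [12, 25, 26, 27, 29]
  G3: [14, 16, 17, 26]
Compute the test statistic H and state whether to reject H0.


Step 1: Combine all N = 12 observations and assign midranks.
sorted (value, group, rank): (9,G1,1), (12,G2,2), (14,G3,3), (16,G1,4.5), (16,G3,4.5), (17,G3,6), (21,G1,7), (25,G2,8), (26,G2,9.5), (26,G3,9.5), (27,G2,11), (29,G2,12)
Step 2: Sum ranks within each group.
R_1 = 12.5 (n_1 = 3)
R_2 = 42.5 (n_2 = 5)
R_3 = 23 (n_3 = 4)
Step 3: H = 12/(N(N+1)) * sum(R_i^2/n_i) - 3(N+1)
     = 12/(12*13) * (12.5^2/3 + 42.5^2/5 + 23^2/4) - 3*13
     = 0.076923 * 545.583 - 39
     = 2.967949.
Step 4: Ties present; correction factor C = 1 - 12/(12^3 - 12) = 0.993007. Corrected H = 2.967949 / 0.993007 = 2.988850.
Step 5: Under H0, H ~ chi^2(2); p-value = 0.224378.
Step 6: alpha = 0.1. fail to reject H0.

H = 2.9888, df = 2, p = 0.224378, fail to reject H0.


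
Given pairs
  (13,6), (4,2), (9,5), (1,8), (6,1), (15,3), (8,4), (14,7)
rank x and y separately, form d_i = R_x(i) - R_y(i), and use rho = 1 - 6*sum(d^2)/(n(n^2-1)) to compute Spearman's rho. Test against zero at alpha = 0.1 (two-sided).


Step 1: Rank x and y separately (midranks; no ties here).
rank(x): 13->6, 4->2, 9->5, 1->1, 6->3, 15->8, 8->4, 14->7
rank(y): 6->6, 2->2, 5->5, 8->8, 1->1, 3->3, 4->4, 7->7
Step 2: d_i = R_x(i) - R_y(i); compute d_i^2.
  (6-6)^2=0, (2-2)^2=0, (5-5)^2=0, (1-8)^2=49, (3-1)^2=4, (8-3)^2=25, (4-4)^2=0, (7-7)^2=0
sum(d^2) = 78.
Step 3: rho = 1 - 6*78 / (8*(8^2 - 1)) = 1 - 468/504 = 0.071429.
Step 4: Under H0, t = rho * sqrt((n-2)/(1-rho^2)) = 0.1754 ~ t(6).
Step 5: Two-sided p-value from the t-distribution with 6 df = 0.866526.
Step 6: alpha = 0.1. fail to reject H0.

rho = 0.0714, p = 0.866526, fail to reject H0 at alpha = 0.1.


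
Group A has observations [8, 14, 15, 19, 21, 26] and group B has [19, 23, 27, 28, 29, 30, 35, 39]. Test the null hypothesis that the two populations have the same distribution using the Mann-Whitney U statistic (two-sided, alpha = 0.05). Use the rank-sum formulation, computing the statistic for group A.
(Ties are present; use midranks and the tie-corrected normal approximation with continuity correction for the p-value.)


Step 1: Combine and sort all 14 observations; assign midranks.
sorted (value, group): (8,X), (14,X), (15,X), (19,X), (19,Y), (21,X), (23,Y), (26,X), (27,Y), (28,Y), (29,Y), (30,Y), (35,Y), (39,Y)
ranks: 8->1, 14->2, 15->3, 19->4.5, 19->4.5, 21->6, 23->7, 26->8, 27->9, 28->10, 29->11, 30->12, 35->13, 39->14
Step 2: Rank sum for X: R1 = 1 + 2 + 3 + 4.5 + 6 + 8 = 24.5.
Step 3: U_X = R1 - n1(n1+1)/2 = 24.5 - 6*7/2 = 24.5 - 21 = 3.5.
       U_Y = n1*n2 - U_X = 48 - 3.5 = 44.5.
Step 4: Ties are present, so use the tie-corrected normal approximation (with continuity correction) for the p-value.
Step 5: p-value = 0.009743; compare to alpha = 0.05. reject H0.

U_X = 3.5, p = 0.009743, reject H0 at alpha = 0.05.


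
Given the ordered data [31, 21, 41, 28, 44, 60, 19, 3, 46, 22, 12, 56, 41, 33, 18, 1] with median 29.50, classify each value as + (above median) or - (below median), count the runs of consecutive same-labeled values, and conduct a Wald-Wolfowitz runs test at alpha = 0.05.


Step 1: Compute median = 29.50; label A = above, B = below.
Labels in order: ABABAABBABBAAABB  (n_A = 8, n_B = 8)
Step 2: Count runs R = 10.
Step 3: Under H0 (random ordering), E[R] = 2*n_A*n_B/(n_A+n_B) + 1 = 2*8*8/16 + 1 = 9.0000.
        Var[R] = 2*n_A*n_B*(2*n_A*n_B - n_A - n_B) / ((n_A+n_B)^2 * (n_A+n_B-1)) = 14336/3840 = 3.7333.
        SD[R] = 1.9322.
Step 4: Continuity-corrected z = (R - 0.5 - E[R]) / SD[R] = (10 - 0.5 - 9.0000) / 1.9322 = 0.2588.
Step 5: Two-sided p-value via normal approximation = 2*(1 - Phi(|z|)) = 0.795809.
Step 6: alpha = 0.05. fail to reject H0.

R = 10, z = 0.2588, p = 0.795809, fail to reject H0.


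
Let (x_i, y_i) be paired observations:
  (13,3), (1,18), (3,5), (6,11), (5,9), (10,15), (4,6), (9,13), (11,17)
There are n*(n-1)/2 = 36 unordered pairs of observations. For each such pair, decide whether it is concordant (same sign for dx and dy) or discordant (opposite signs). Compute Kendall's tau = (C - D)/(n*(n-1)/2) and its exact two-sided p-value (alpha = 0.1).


Step 1: Enumerate the 36 unordered pairs (i,j) with i<j and classify each by sign(x_j-x_i) * sign(y_j-y_i).
  (1,2):dx=-12,dy=+15->D; (1,3):dx=-10,dy=+2->D; (1,4):dx=-7,dy=+8->D; (1,5):dx=-8,dy=+6->D
  (1,6):dx=-3,dy=+12->D; (1,7):dx=-9,dy=+3->D; (1,8):dx=-4,dy=+10->D; (1,9):dx=-2,dy=+14->D
  (2,3):dx=+2,dy=-13->D; (2,4):dx=+5,dy=-7->D; (2,5):dx=+4,dy=-9->D; (2,6):dx=+9,dy=-3->D
  (2,7):dx=+3,dy=-12->D; (2,8):dx=+8,dy=-5->D; (2,9):dx=+10,dy=-1->D; (3,4):dx=+3,dy=+6->C
  (3,5):dx=+2,dy=+4->C; (3,6):dx=+7,dy=+10->C; (3,7):dx=+1,dy=+1->C; (3,8):dx=+6,dy=+8->C
  (3,9):dx=+8,dy=+12->C; (4,5):dx=-1,dy=-2->C; (4,6):dx=+4,dy=+4->C; (4,7):dx=-2,dy=-5->C
  (4,8):dx=+3,dy=+2->C; (4,9):dx=+5,dy=+6->C; (5,6):dx=+5,dy=+6->C; (5,7):dx=-1,dy=-3->C
  (5,8):dx=+4,dy=+4->C; (5,9):dx=+6,dy=+8->C; (6,7):dx=-6,dy=-9->C; (6,8):dx=-1,dy=-2->C
  (6,9):dx=+1,dy=+2->C; (7,8):dx=+5,dy=+7->C; (7,9):dx=+7,dy=+11->C; (8,9):dx=+2,dy=+4->C
Step 2: C = 21, D = 15, total pairs = 36.
Step 3: tau = (C - D)/(n(n-1)/2) = (21 - 15)/36 = 0.166667.
Step 4: Exact two-sided p-value (enumerate n! = 362880 permutations of y under H0): p = 0.612202.
Step 5: alpha = 0.1. fail to reject H0.

tau_b = 0.1667 (C=21, D=15), p = 0.612202, fail to reject H0.


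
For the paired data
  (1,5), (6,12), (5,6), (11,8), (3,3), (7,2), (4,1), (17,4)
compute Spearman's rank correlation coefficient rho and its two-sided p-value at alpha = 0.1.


Step 1: Rank x and y separately (midranks; no ties here).
rank(x): 1->1, 6->5, 5->4, 11->7, 3->2, 7->6, 4->3, 17->8
rank(y): 5->5, 12->8, 6->6, 8->7, 3->3, 2->2, 1->1, 4->4
Step 2: d_i = R_x(i) - R_y(i); compute d_i^2.
  (1-5)^2=16, (5-8)^2=9, (4-6)^2=4, (7-7)^2=0, (2-3)^2=1, (6-2)^2=16, (3-1)^2=4, (8-4)^2=16
sum(d^2) = 66.
Step 3: rho = 1 - 6*66 / (8*(8^2 - 1)) = 1 - 396/504 = 0.214286.
Step 4: Under H0, t = rho * sqrt((n-2)/(1-rho^2)) = 0.5374 ~ t(6).
Step 5: Two-sided p-value from the t-distribution with 6 df = 0.610344.
Step 6: alpha = 0.1. fail to reject H0.

rho = 0.2143, p = 0.610344, fail to reject H0 at alpha = 0.1.


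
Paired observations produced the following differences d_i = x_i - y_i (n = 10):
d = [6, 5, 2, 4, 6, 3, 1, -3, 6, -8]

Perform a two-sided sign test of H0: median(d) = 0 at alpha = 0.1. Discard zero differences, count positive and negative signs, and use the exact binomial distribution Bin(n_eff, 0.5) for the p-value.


Step 1: Discard zero differences. Original n = 10; n_eff = number of nonzero differences = 10.
Nonzero differences (with sign): +6, +5, +2, +4, +6, +3, +1, -3, +6, -8
Step 2: Count signs: positive = 8, negative = 2.
Step 3: Under H0: P(positive) = 0.5, so the number of positives S ~ Bin(10, 0.5).
Step 4: Two-sided exact p-value = sum of Bin(10,0.5) probabilities at or below the observed probability = 0.109375.
Step 5: alpha = 0.1. fail to reject H0.

n_eff = 10, pos = 8, neg = 2, p = 0.109375, fail to reject H0.


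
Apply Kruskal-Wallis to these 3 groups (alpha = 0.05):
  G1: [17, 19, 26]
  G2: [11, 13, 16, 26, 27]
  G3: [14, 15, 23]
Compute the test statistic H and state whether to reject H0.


Step 1: Combine all N = 11 observations and assign midranks.
sorted (value, group, rank): (11,G2,1), (13,G2,2), (14,G3,3), (15,G3,4), (16,G2,5), (17,G1,6), (19,G1,7), (23,G3,8), (26,G1,9.5), (26,G2,9.5), (27,G2,11)
Step 2: Sum ranks within each group.
R_1 = 22.5 (n_1 = 3)
R_2 = 28.5 (n_2 = 5)
R_3 = 15 (n_3 = 3)
Step 3: H = 12/(N(N+1)) * sum(R_i^2/n_i) - 3(N+1)
     = 12/(11*12) * (22.5^2/3 + 28.5^2/5 + 15^2/3) - 3*12
     = 0.090909 * 406.2 - 36
     = 0.927273.
Step 4: Ties present; correction factor C = 1 - 6/(11^3 - 11) = 0.995455. Corrected H = 0.927273 / 0.995455 = 0.931507.
Step 5: Under H0, H ~ chi^2(2); p-value = 0.627662.
Step 6: alpha = 0.05. fail to reject H0.

H = 0.9315, df = 2, p = 0.627662, fail to reject H0.


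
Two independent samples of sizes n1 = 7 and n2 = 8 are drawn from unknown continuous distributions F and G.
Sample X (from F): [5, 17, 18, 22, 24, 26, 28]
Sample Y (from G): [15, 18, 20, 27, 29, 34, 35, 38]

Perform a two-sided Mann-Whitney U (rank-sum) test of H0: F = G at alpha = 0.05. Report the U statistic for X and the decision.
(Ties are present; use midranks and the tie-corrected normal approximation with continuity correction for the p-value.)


Step 1: Combine and sort all 15 observations; assign midranks.
sorted (value, group): (5,X), (15,Y), (17,X), (18,X), (18,Y), (20,Y), (22,X), (24,X), (26,X), (27,Y), (28,X), (29,Y), (34,Y), (35,Y), (38,Y)
ranks: 5->1, 15->2, 17->3, 18->4.5, 18->4.5, 20->6, 22->7, 24->8, 26->9, 27->10, 28->11, 29->12, 34->13, 35->14, 38->15
Step 2: Rank sum for X: R1 = 1 + 3 + 4.5 + 7 + 8 + 9 + 11 = 43.5.
Step 3: U_X = R1 - n1(n1+1)/2 = 43.5 - 7*8/2 = 43.5 - 28 = 15.5.
       U_Y = n1*n2 - U_X = 56 - 15.5 = 40.5.
Step 4: Ties are present, so use the tie-corrected normal approximation (with continuity correction) for the p-value.
Step 5: p-value = 0.164537; compare to alpha = 0.05. fail to reject H0.

U_X = 15.5, p = 0.164537, fail to reject H0 at alpha = 0.05.


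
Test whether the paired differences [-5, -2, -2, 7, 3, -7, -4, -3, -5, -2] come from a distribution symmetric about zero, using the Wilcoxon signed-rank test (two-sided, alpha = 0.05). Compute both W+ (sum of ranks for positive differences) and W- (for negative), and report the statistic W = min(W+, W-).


Step 1: Drop any zero differences (none here) and take |d_i|.
|d| = [5, 2, 2, 7, 3, 7, 4, 3, 5, 2]
Step 2: Midrank |d_i| (ties get averaged ranks).
ranks: |5|->7.5, |2|->2, |2|->2, |7|->9.5, |3|->4.5, |7|->9.5, |4|->6, |3|->4.5, |5|->7.5, |2|->2
Step 3: Attach original signs; sum ranks with positive sign and with negative sign.
W+ = 9.5 + 4.5 = 14
W- = 7.5 + 2 + 2 + 9.5 + 6 + 4.5 + 7.5 + 2 = 41
(Check: W+ + W- = 55 should equal n(n+1)/2 = 55.)
Step 4: Test statistic W = min(W+, W-) = 14.
Step 5: Ties in |d|, so use the tie-corrected normal approximation.
        E[W] = n(n+1)/4 = 10*11/4 = 27.5.
        Tie groups: |d|=2 (t=3), |d|=3 (t=2), |d|=5 (t=2), |d|=7 (t=2); sum(t^3 - t) = 42.
        Var[W] = n(n+1)(2n+1)/24 - sum(t^3-t)/48 = 2310/24 - 42/48 = 95.375.
        z = (W - E[W]) / sqrt(Var[W]) = (14 - 27.5) / 9.7660 = -1.3823.
        Two-sided p = 2*Phi(z) = 0.166866.
Step 6: alpha = 0.05. fail to reject H0.

W+ = 14, W- = 41, W = min = 14, p = 0.166866, fail to reject H0.


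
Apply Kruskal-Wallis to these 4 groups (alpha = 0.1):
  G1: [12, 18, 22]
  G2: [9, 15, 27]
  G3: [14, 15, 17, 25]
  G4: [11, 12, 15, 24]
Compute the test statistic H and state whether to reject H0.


Step 1: Combine all N = 14 observations and assign midranks.
sorted (value, group, rank): (9,G2,1), (11,G4,2), (12,G1,3.5), (12,G4,3.5), (14,G3,5), (15,G2,7), (15,G3,7), (15,G4,7), (17,G3,9), (18,G1,10), (22,G1,11), (24,G4,12), (25,G3,13), (27,G2,14)
Step 2: Sum ranks within each group.
R_1 = 24.5 (n_1 = 3)
R_2 = 22 (n_2 = 3)
R_3 = 34 (n_3 = 4)
R_4 = 24.5 (n_4 = 4)
Step 3: H = 12/(N(N+1)) * sum(R_i^2/n_i) - 3(N+1)
     = 12/(14*15) * (24.5^2/3 + 22^2/3 + 34^2/4 + 24.5^2/4) - 3*15
     = 0.057143 * 800.479 - 45
     = 0.741667.
Step 4: Ties present; correction factor C = 1 - 30/(14^3 - 14) = 0.989011. Corrected H = 0.741667 / 0.989011 = 0.749907.
Step 5: Under H0, H ~ chi^2(3); p-value = 0.861407.
Step 6: alpha = 0.1. fail to reject H0.

H = 0.7499, df = 3, p = 0.861407, fail to reject H0.


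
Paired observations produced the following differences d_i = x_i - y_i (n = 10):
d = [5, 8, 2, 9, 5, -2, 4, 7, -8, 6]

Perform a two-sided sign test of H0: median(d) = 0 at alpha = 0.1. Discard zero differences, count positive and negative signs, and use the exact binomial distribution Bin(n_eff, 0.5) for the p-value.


Step 1: Discard zero differences. Original n = 10; n_eff = number of nonzero differences = 10.
Nonzero differences (with sign): +5, +8, +2, +9, +5, -2, +4, +7, -8, +6
Step 2: Count signs: positive = 8, negative = 2.
Step 3: Under H0: P(positive) = 0.5, so the number of positives S ~ Bin(10, 0.5).
Step 4: Two-sided exact p-value = sum of Bin(10,0.5) probabilities at or below the observed probability = 0.109375.
Step 5: alpha = 0.1. fail to reject H0.

n_eff = 10, pos = 8, neg = 2, p = 0.109375, fail to reject H0.


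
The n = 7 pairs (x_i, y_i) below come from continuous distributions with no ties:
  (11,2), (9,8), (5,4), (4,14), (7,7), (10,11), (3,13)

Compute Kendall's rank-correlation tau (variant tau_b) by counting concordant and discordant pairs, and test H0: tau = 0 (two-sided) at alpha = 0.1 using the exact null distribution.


Step 1: Enumerate the 21 unordered pairs (i,j) with i<j and classify each by sign(x_j-x_i) * sign(y_j-y_i).
  (1,2):dx=-2,dy=+6->D; (1,3):dx=-6,dy=+2->D; (1,4):dx=-7,dy=+12->D; (1,5):dx=-4,dy=+5->D
  (1,6):dx=-1,dy=+9->D; (1,7):dx=-8,dy=+11->D; (2,3):dx=-4,dy=-4->C; (2,4):dx=-5,dy=+6->D
  (2,5):dx=-2,dy=-1->C; (2,6):dx=+1,dy=+3->C; (2,7):dx=-6,dy=+5->D; (3,4):dx=-1,dy=+10->D
  (3,5):dx=+2,dy=+3->C; (3,6):dx=+5,dy=+7->C; (3,7):dx=-2,dy=+9->D; (4,5):dx=+3,dy=-7->D
  (4,6):dx=+6,dy=-3->D; (4,7):dx=-1,dy=-1->C; (5,6):dx=+3,dy=+4->C; (5,7):dx=-4,dy=+6->D
  (6,7):dx=-7,dy=+2->D
Step 2: C = 7, D = 14, total pairs = 21.
Step 3: tau = (C - D)/(n(n-1)/2) = (7 - 14)/21 = -0.333333.
Step 4: Exact two-sided p-value (enumerate n! = 5040 permutations of y under H0): p = 0.381349.
Step 5: alpha = 0.1. fail to reject H0.

tau_b = -0.3333 (C=7, D=14), p = 0.381349, fail to reject H0.


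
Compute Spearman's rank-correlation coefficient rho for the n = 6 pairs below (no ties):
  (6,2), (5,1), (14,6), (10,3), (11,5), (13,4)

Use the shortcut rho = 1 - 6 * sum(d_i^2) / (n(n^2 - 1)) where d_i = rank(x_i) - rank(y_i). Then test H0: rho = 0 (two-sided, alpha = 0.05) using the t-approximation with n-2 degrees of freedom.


Step 1: Rank x and y separately (midranks; no ties here).
rank(x): 6->2, 5->1, 14->6, 10->3, 11->4, 13->5
rank(y): 2->2, 1->1, 6->6, 3->3, 5->5, 4->4
Step 2: d_i = R_x(i) - R_y(i); compute d_i^2.
  (2-2)^2=0, (1-1)^2=0, (6-6)^2=0, (3-3)^2=0, (4-5)^2=1, (5-4)^2=1
sum(d^2) = 2.
Step 3: rho = 1 - 6*2 / (6*(6^2 - 1)) = 1 - 12/210 = 0.942857.
Step 4: Under H0, t = rho * sqrt((n-2)/(1-rho^2)) = 5.6595 ~ t(4).
Step 5: Two-sided p-value from the t-distribution with 4 df = 0.004805.
Step 6: alpha = 0.05. reject H0.

rho = 0.9429, p = 0.004805, reject H0 at alpha = 0.05.


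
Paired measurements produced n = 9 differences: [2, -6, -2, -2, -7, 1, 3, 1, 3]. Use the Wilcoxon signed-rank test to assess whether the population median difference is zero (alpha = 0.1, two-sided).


Step 1: Drop any zero differences (none here) and take |d_i|.
|d| = [2, 6, 2, 2, 7, 1, 3, 1, 3]
Step 2: Midrank |d_i| (ties get averaged ranks).
ranks: |2|->4, |6|->8, |2|->4, |2|->4, |7|->9, |1|->1.5, |3|->6.5, |1|->1.5, |3|->6.5
Step 3: Attach original signs; sum ranks with positive sign and with negative sign.
W+ = 4 + 1.5 + 6.5 + 1.5 + 6.5 = 20
W- = 8 + 4 + 4 + 9 = 25
(Check: W+ + W- = 45 should equal n(n+1)/2 = 45.)
Step 4: Test statistic W = min(W+, W-) = 20.
Step 5: Ties in |d|, so use the tie-corrected normal approximation.
        E[W] = n(n+1)/4 = 9*10/4 = 22.5.
        Tie groups: |d|=1 (t=2), |d|=2 (t=3), |d|=3 (t=2); sum(t^3 - t) = 36.
        Var[W] = n(n+1)(2n+1)/24 - sum(t^3-t)/48 = 1710/24 - 36/48 = 70.5.
        z = (W - E[W]) / sqrt(Var[W]) = (20 - 22.5) / 8.3964 = -0.2977.
        Two-sided p = 2*Phi(z) = 0.765897.
Step 6: alpha = 0.1. fail to reject H0.

W+ = 20, W- = 25, W = min = 20, p = 0.765897, fail to reject H0.


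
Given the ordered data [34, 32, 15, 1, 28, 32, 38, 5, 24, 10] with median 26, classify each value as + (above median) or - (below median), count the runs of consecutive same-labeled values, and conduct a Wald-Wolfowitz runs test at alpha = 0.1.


Step 1: Compute median = 26; label A = above, B = below.
Labels in order: AABBAAABBB  (n_A = 5, n_B = 5)
Step 2: Count runs R = 4.
Step 3: Under H0 (random ordering), E[R] = 2*n_A*n_B/(n_A+n_B) + 1 = 2*5*5/10 + 1 = 6.0000.
        Var[R] = 2*n_A*n_B*(2*n_A*n_B - n_A - n_B) / ((n_A+n_B)^2 * (n_A+n_B-1)) = 2000/900 = 2.2222.
        SD[R] = 1.4907.
Step 4: Continuity-corrected z = (R + 0.5 - E[R]) / SD[R] = (4 + 0.5 - 6.0000) / 1.4907 = -1.0062.
Step 5: Two-sided p-value via normal approximation = 2*(1 - Phi(|z|)) = 0.314305.
Step 6: alpha = 0.1. fail to reject H0.

R = 4, z = -1.0062, p = 0.314305, fail to reject H0.


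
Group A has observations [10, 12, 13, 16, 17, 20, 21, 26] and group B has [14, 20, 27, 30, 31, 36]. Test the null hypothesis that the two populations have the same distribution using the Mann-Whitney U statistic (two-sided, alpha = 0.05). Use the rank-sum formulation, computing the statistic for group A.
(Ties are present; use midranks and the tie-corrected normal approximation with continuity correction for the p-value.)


Step 1: Combine and sort all 14 observations; assign midranks.
sorted (value, group): (10,X), (12,X), (13,X), (14,Y), (16,X), (17,X), (20,X), (20,Y), (21,X), (26,X), (27,Y), (30,Y), (31,Y), (36,Y)
ranks: 10->1, 12->2, 13->3, 14->4, 16->5, 17->6, 20->7.5, 20->7.5, 21->9, 26->10, 27->11, 30->12, 31->13, 36->14
Step 2: Rank sum for X: R1 = 1 + 2 + 3 + 5 + 6 + 7.5 + 9 + 10 = 43.5.
Step 3: U_X = R1 - n1(n1+1)/2 = 43.5 - 8*9/2 = 43.5 - 36 = 7.5.
       U_Y = n1*n2 - U_X = 48 - 7.5 = 40.5.
Step 4: Ties are present, so use the tie-corrected normal approximation (with continuity correction) for the p-value.
Step 5: p-value = 0.038653; compare to alpha = 0.05. reject H0.

U_X = 7.5, p = 0.038653, reject H0 at alpha = 0.05.


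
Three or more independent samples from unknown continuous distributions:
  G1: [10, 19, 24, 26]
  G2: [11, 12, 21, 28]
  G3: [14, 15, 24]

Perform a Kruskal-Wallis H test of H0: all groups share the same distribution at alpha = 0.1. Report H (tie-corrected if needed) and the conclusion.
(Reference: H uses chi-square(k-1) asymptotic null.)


Step 1: Combine all N = 11 observations and assign midranks.
sorted (value, group, rank): (10,G1,1), (11,G2,2), (12,G2,3), (14,G3,4), (15,G3,5), (19,G1,6), (21,G2,7), (24,G1,8.5), (24,G3,8.5), (26,G1,10), (28,G2,11)
Step 2: Sum ranks within each group.
R_1 = 25.5 (n_1 = 4)
R_2 = 23 (n_2 = 4)
R_3 = 17.5 (n_3 = 3)
Step 3: H = 12/(N(N+1)) * sum(R_i^2/n_i) - 3(N+1)
     = 12/(11*12) * (25.5^2/4 + 23^2/4 + 17.5^2/3) - 3*12
     = 0.090909 * 396.896 - 36
     = 0.081439.
Step 4: Ties present; correction factor C = 1 - 6/(11^3 - 11) = 0.995455. Corrected H = 0.081439 / 0.995455 = 0.081811.
Step 5: Under H0, H ~ chi^2(2); p-value = 0.959920.
Step 6: alpha = 0.1. fail to reject H0.

H = 0.0818, df = 2, p = 0.959920, fail to reject H0.


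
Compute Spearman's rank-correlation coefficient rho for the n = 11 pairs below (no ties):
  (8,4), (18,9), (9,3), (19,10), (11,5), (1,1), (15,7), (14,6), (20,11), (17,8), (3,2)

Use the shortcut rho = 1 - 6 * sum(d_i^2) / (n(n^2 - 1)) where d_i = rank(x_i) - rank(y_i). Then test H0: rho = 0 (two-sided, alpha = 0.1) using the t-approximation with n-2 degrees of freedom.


Step 1: Rank x and y separately (midranks; no ties here).
rank(x): 8->3, 18->9, 9->4, 19->10, 11->5, 1->1, 15->7, 14->6, 20->11, 17->8, 3->2
rank(y): 4->4, 9->9, 3->3, 10->10, 5->5, 1->1, 7->7, 6->6, 11->11, 8->8, 2->2
Step 2: d_i = R_x(i) - R_y(i); compute d_i^2.
  (3-4)^2=1, (9-9)^2=0, (4-3)^2=1, (10-10)^2=0, (5-5)^2=0, (1-1)^2=0, (7-7)^2=0, (6-6)^2=0, (11-11)^2=0, (8-8)^2=0, (2-2)^2=0
sum(d^2) = 2.
Step 3: rho = 1 - 6*2 / (11*(11^2 - 1)) = 1 - 12/1320 = 0.990909.
Step 4: Under H0, t = rho * sqrt((n-2)/(1-rho^2)) = 22.0966 ~ t(9).
Step 5: Two-sided p-value from the t-distribution with 9 df = 0.000000.
Step 6: alpha = 0.1. reject H0.

rho = 0.9909, p = 0.000000, reject H0 at alpha = 0.1.


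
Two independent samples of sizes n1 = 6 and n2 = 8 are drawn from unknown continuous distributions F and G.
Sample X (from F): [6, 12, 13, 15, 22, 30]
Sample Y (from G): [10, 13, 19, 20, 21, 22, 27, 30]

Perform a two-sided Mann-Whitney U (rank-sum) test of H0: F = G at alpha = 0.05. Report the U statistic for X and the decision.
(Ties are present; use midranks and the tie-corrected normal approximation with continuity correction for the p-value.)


Step 1: Combine and sort all 14 observations; assign midranks.
sorted (value, group): (6,X), (10,Y), (12,X), (13,X), (13,Y), (15,X), (19,Y), (20,Y), (21,Y), (22,X), (22,Y), (27,Y), (30,X), (30,Y)
ranks: 6->1, 10->2, 12->3, 13->4.5, 13->4.5, 15->6, 19->7, 20->8, 21->9, 22->10.5, 22->10.5, 27->12, 30->13.5, 30->13.5
Step 2: Rank sum for X: R1 = 1 + 3 + 4.5 + 6 + 10.5 + 13.5 = 38.5.
Step 3: U_X = R1 - n1(n1+1)/2 = 38.5 - 6*7/2 = 38.5 - 21 = 17.5.
       U_Y = n1*n2 - U_X = 48 - 17.5 = 30.5.
Step 4: Ties are present, so use the tie-corrected normal approximation (with continuity correction) for the p-value.
Step 5: p-value = 0.437063; compare to alpha = 0.05. fail to reject H0.

U_X = 17.5, p = 0.437063, fail to reject H0 at alpha = 0.05.


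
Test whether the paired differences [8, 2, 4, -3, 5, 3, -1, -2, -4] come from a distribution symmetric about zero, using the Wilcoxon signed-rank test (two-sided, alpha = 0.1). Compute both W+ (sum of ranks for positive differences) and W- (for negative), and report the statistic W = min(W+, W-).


Step 1: Drop any zero differences (none here) and take |d_i|.
|d| = [8, 2, 4, 3, 5, 3, 1, 2, 4]
Step 2: Midrank |d_i| (ties get averaged ranks).
ranks: |8|->9, |2|->2.5, |4|->6.5, |3|->4.5, |5|->8, |3|->4.5, |1|->1, |2|->2.5, |4|->6.5
Step 3: Attach original signs; sum ranks with positive sign and with negative sign.
W+ = 9 + 2.5 + 6.5 + 8 + 4.5 = 30.5
W- = 4.5 + 1 + 2.5 + 6.5 = 14.5
(Check: W+ + W- = 45 should equal n(n+1)/2 = 45.)
Step 4: Test statistic W = min(W+, W-) = 14.5.
Step 5: Ties in |d|, so use the tie-corrected normal approximation.
        E[W] = n(n+1)/4 = 9*10/4 = 22.5.
        Tie groups: |d|=2 (t=2), |d|=3 (t=2), |d|=4 (t=2); sum(t^3 - t) = 18.
        Var[W] = n(n+1)(2n+1)/24 - sum(t^3-t)/48 = 1710/24 - 18/48 = 70.875.
        z = (W - E[W]) / sqrt(Var[W]) = (14.5 - 22.5) / 8.4187 = -0.9503.
        Two-sided p = 2*Phi(z) = 0.341979.
Step 6: alpha = 0.1. fail to reject H0.

W+ = 30.5, W- = 14.5, W = min = 14.5, p = 0.341979, fail to reject H0.


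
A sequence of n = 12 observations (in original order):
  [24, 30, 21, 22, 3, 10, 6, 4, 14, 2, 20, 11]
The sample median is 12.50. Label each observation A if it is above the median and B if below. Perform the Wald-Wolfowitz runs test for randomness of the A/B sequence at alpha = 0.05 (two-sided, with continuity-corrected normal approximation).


Step 1: Compute median = 12.50; label A = above, B = below.
Labels in order: AAAABBBBABAB  (n_A = 6, n_B = 6)
Step 2: Count runs R = 6.
Step 3: Under H0 (random ordering), E[R] = 2*n_A*n_B/(n_A+n_B) + 1 = 2*6*6/12 + 1 = 7.0000.
        Var[R] = 2*n_A*n_B*(2*n_A*n_B - n_A - n_B) / ((n_A+n_B)^2 * (n_A+n_B-1)) = 4320/1584 = 2.7273.
        SD[R] = 1.6514.
Step 4: Continuity-corrected z = (R + 0.5 - E[R]) / SD[R] = (6 + 0.5 - 7.0000) / 1.6514 = -0.3028.
Step 5: Two-sided p-value via normal approximation = 2*(1 - Phi(|z|)) = 0.762069.
Step 6: alpha = 0.05. fail to reject H0.

R = 6, z = -0.3028, p = 0.762069, fail to reject H0.


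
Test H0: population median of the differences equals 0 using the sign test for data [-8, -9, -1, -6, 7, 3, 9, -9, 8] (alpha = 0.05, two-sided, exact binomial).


Step 1: Discard zero differences. Original n = 9; n_eff = number of nonzero differences = 9.
Nonzero differences (with sign): -8, -9, -1, -6, +7, +3, +9, -9, +8
Step 2: Count signs: positive = 4, negative = 5.
Step 3: Under H0: P(positive) = 0.5, so the number of positives S ~ Bin(9, 0.5).
Step 4: Two-sided exact p-value = sum of Bin(9,0.5) probabilities at or below the observed probability = 1.000000.
Step 5: alpha = 0.05. fail to reject H0.

n_eff = 9, pos = 4, neg = 5, p = 1.000000, fail to reject H0.


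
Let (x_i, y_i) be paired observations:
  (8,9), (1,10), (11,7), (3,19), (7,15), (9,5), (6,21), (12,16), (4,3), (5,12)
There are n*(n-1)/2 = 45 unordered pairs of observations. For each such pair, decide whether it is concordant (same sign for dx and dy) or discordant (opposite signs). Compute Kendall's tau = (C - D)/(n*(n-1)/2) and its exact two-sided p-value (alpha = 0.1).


Step 1: Enumerate the 45 unordered pairs (i,j) with i<j and classify each by sign(x_j-x_i) * sign(y_j-y_i).
  (1,2):dx=-7,dy=+1->D; (1,3):dx=+3,dy=-2->D; (1,4):dx=-5,dy=+10->D; (1,5):dx=-1,dy=+6->D
  (1,6):dx=+1,dy=-4->D; (1,7):dx=-2,dy=+12->D; (1,8):dx=+4,dy=+7->C; (1,9):dx=-4,dy=-6->C
  (1,10):dx=-3,dy=+3->D; (2,3):dx=+10,dy=-3->D; (2,4):dx=+2,dy=+9->C; (2,5):dx=+6,dy=+5->C
  (2,6):dx=+8,dy=-5->D; (2,7):dx=+5,dy=+11->C; (2,8):dx=+11,dy=+6->C; (2,9):dx=+3,dy=-7->D
  (2,10):dx=+4,dy=+2->C; (3,4):dx=-8,dy=+12->D; (3,5):dx=-4,dy=+8->D; (3,6):dx=-2,dy=-2->C
  (3,7):dx=-5,dy=+14->D; (3,8):dx=+1,dy=+9->C; (3,9):dx=-7,dy=-4->C; (3,10):dx=-6,dy=+5->D
  (4,5):dx=+4,dy=-4->D; (4,6):dx=+6,dy=-14->D; (4,7):dx=+3,dy=+2->C; (4,8):dx=+9,dy=-3->D
  (4,9):dx=+1,dy=-16->D; (4,10):dx=+2,dy=-7->D; (5,6):dx=+2,dy=-10->D; (5,7):dx=-1,dy=+6->D
  (5,8):dx=+5,dy=+1->C; (5,9):dx=-3,dy=-12->C; (5,10):dx=-2,dy=-3->C; (6,7):dx=-3,dy=+16->D
  (6,8):dx=+3,dy=+11->C; (6,9):dx=-5,dy=-2->C; (6,10):dx=-4,dy=+7->D; (7,8):dx=+6,dy=-5->D
  (7,9):dx=-2,dy=-18->C; (7,10):dx=-1,dy=-9->C; (8,9):dx=-8,dy=-13->C; (8,10):dx=-7,dy=-4->C
  (9,10):dx=+1,dy=+9->C
Step 2: C = 21, D = 24, total pairs = 45.
Step 3: tau = (C - D)/(n(n-1)/2) = (21 - 24)/45 = -0.066667.
Step 4: Exact two-sided p-value (enumerate n! = 3628800 permutations of y under H0): p = 0.861801.
Step 5: alpha = 0.1. fail to reject H0.

tau_b = -0.0667 (C=21, D=24), p = 0.861801, fail to reject H0.


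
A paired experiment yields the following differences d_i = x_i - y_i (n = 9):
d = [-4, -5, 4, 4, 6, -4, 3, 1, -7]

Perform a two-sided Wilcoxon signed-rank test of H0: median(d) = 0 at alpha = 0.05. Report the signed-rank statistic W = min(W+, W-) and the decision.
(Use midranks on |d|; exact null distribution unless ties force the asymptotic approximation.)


Step 1: Drop any zero differences (none here) and take |d_i|.
|d| = [4, 5, 4, 4, 6, 4, 3, 1, 7]
Step 2: Midrank |d_i| (ties get averaged ranks).
ranks: |4|->4.5, |5|->7, |4|->4.5, |4|->4.5, |6|->8, |4|->4.5, |3|->2, |1|->1, |7|->9
Step 3: Attach original signs; sum ranks with positive sign and with negative sign.
W+ = 4.5 + 4.5 + 8 + 2 + 1 = 20
W- = 4.5 + 7 + 4.5 + 9 = 25
(Check: W+ + W- = 45 should equal n(n+1)/2 = 45.)
Step 4: Test statistic W = min(W+, W-) = 20.
Step 5: Ties in |d|, so use the tie-corrected normal approximation.
        E[W] = n(n+1)/4 = 9*10/4 = 22.5.
        Tie groups: |d|=4 (t=4); sum(t^3 - t) = 60.
        Var[W] = n(n+1)(2n+1)/24 - sum(t^3-t)/48 = 1710/24 - 60/48 = 70.
        z = (W - E[W]) / sqrt(Var[W]) = (20 - 22.5) / 8.3666 = -0.2988.
        Two-sided p = 2*Phi(z) = 0.765087.
Step 6: alpha = 0.05. fail to reject H0.

W+ = 20, W- = 25, W = min = 20, p = 0.765087, fail to reject H0.


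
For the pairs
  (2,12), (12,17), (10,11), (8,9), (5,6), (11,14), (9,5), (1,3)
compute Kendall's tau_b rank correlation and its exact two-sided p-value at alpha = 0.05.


Step 1: Enumerate the 28 unordered pairs (i,j) with i<j and classify each by sign(x_j-x_i) * sign(y_j-y_i).
  (1,2):dx=+10,dy=+5->C; (1,3):dx=+8,dy=-1->D; (1,4):dx=+6,dy=-3->D; (1,5):dx=+3,dy=-6->D
  (1,6):dx=+9,dy=+2->C; (1,7):dx=+7,dy=-7->D; (1,8):dx=-1,dy=-9->C; (2,3):dx=-2,dy=-6->C
  (2,4):dx=-4,dy=-8->C; (2,5):dx=-7,dy=-11->C; (2,6):dx=-1,dy=-3->C; (2,7):dx=-3,dy=-12->C
  (2,8):dx=-11,dy=-14->C; (3,4):dx=-2,dy=-2->C; (3,5):dx=-5,dy=-5->C; (3,6):dx=+1,dy=+3->C
  (3,7):dx=-1,dy=-6->C; (3,8):dx=-9,dy=-8->C; (4,5):dx=-3,dy=-3->C; (4,6):dx=+3,dy=+5->C
  (4,7):dx=+1,dy=-4->D; (4,8):dx=-7,dy=-6->C; (5,6):dx=+6,dy=+8->C; (5,7):dx=+4,dy=-1->D
  (5,8):dx=-4,dy=-3->C; (6,7):dx=-2,dy=-9->C; (6,8):dx=-10,dy=-11->C; (7,8):dx=-8,dy=-2->C
Step 2: C = 22, D = 6, total pairs = 28.
Step 3: tau = (C - D)/(n(n-1)/2) = (22 - 6)/28 = 0.571429.
Step 4: Exact two-sided p-value (enumerate n! = 40320 permutations of y under H0): p = 0.061012.
Step 5: alpha = 0.05. fail to reject H0.

tau_b = 0.5714 (C=22, D=6), p = 0.061012, fail to reject H0.


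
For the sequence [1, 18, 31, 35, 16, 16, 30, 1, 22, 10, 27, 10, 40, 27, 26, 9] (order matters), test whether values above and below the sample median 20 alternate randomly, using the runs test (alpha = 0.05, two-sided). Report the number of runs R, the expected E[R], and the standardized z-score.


Step 1: Compute median = 20; label A = above, B = below.
Labels in order: BBAABBABABABAAAB  (n_A = 8, n_B = 8)
Step 2: Count runs R = 11.
Step 3: Under H0 (random ordering), E[R] = 2*n_A*n_B/(n_A+n_B) + 1 = 2*8*8/16 + 1 = 9.0000.
        Var[R] = 2*n_A*n_B*(2*n_A*n_B - n_A - n_B) / ((n_A+n_B)^2 * (n_A+n_B-1)) = 14336/3840 = 3.7333.
        SD[R] = 1.9322.
Step 4: Continuity-corrected z = (R - 0.5 - E[R]) / SD[R] = (11 - 0.5 - 9.0000) / 1.9322 = 0.7763.
Step 5: Two-sided p-value via normal approximation = 2*(1 - Phi(|z|)) = 0.437558.
Step 6: alpha = 0.05. fail to reject H0.

R = 11, z = 0.7763, p = 0.437558, fail to reject H0.


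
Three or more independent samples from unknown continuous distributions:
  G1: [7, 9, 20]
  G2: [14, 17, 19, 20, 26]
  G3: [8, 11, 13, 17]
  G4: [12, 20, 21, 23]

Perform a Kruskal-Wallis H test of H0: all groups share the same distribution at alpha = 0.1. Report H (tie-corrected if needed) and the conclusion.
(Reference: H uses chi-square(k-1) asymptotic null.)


Step 1: Combine all N = 16 observations and assign midranks.
sorted (value, group, rank): (7,G1,1), (8,G3,2), (9,G1,3), (11,G3,4), (12,G4,5), (13,G3,6), (14,G2,7), (17,G2,8.5), (17,G3,8.5), (19,G2,10), (20,G1,12), (20,G2,12), (20,G4,12), (21,G4,14), (23,G4,15), (26,G2,16)
Step 2: Sum ranks within each group.
R_1 = 16 (n_1 = 3)
R_2 = 53.5 (n_2 = 5)
R_3 = 20.5 (n_3 = 4)
R_4 = 46 (n_4 = 4)
Step 3: H = 12/(N(N+1)) * sum(R_i^2/n_i) - 3(N+1)
     = 12/(16*17) * (16^2/3 + 53.5^2/5 + 20.5^2/4 + 46^2/4) - 3*17
     = 0.044118 * 1291.85 - 51
     = 5.993199.
Step 4: Ties present; correction factor C = 1 - 30/(16^3 - 16) = 0.992647. Corrected H = 5.993199 / 0.992647 = 6.037593.
Step 5: Under H0, H ~ chi^2(3); p-value = 0.109796.
Step 6: alpha = 0.1. fail to reject H0.

H = 6.0376, df = 3, p = 0.109796, fail to reject H0.


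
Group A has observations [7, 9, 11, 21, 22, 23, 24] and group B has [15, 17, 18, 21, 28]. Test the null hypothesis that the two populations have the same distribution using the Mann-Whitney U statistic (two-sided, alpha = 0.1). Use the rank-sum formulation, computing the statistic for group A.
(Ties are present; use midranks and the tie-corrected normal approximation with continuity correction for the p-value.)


Step 1: Combine and sort all 12 observations; assign midranks.
sorted (value, group): (7,X), (9,X), (11,X), (15,Y), (17,Y), (18,Y), (21,X), (21,Y), (22,X), (23,X), (24,X), (28,Y)
ranks: 7->1, 9->2, 11->3, 15->4, 17->5, 18->6, 21->7.5, 21->7.5, 22->9, 23->10, 24->11, 28->12
Step 2: Rank sum for X: R1 = 1 + 2 + 3 + 7.5 + 9 + 10 + 11 = 43.5.
Step 3: U_X = R1 - n1(n1+1)/2 = 43.5 - 7*8/2 = 43.5 - 28 = 15.5.
       U_Y = n1*n2 - U_X = 35 - 15.5 = 19.5.
Step 4: Ties are present, so use the tie-corrected normal approximation (with continuity correction) for the p-value.
Step 5: p-value = 0.807210; compare to alpha = 0.1. fail to reject H0.

U_X = 15.5, p = 0.807210, fail to reject H0 at alpha = 0.1.


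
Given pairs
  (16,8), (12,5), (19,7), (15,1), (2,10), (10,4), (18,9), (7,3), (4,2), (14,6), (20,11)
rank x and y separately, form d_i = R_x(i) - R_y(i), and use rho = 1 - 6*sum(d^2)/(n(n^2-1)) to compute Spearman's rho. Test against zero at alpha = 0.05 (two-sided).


Step 1: Rank x and y separately (midranks; no ties here).
rank(x): 16->8, 12->5, 19->10, 15->7, 2->1, 10->4, 18->9, 7->3, 4->2, 14->6, 20->11
rank(y): 8->8, 5->5, 7->7, 1->1, 10->10, 4->4, 9->9, 3->3, 2->2, 6->6, 11->11
Step 2: d_i = R_x(i) - R_y(i); compute d_i^2.
  (8-8)^2=0, (5-5)^2=0, (10-7)^2=9, (7-1)^2=36, (1-10)^2=81, (4-4)^2=0, (9-9)^2=0, (3-3)^2=0, (2-2)^2=0, (6-6)^2=0, (11-11)^2=0
sum(d^2) = 126.
Step 3: rho = 1 - 6*126 / (11*(11^2 - 1)) = 1 - 756/1320 = 0.427273.
Step 4: Under H0, t = rho * sqrt((n-2)/(1-rho^2)) = 1.4177 ~ t(9).
Step 5: Two-sided p-value from the t-distribution with 9 df = 0.189944.
Step 6: alpha = 0.05. fail to reject H0.

rho = 0.4273, p = 0.189944, fail to reject H0 at alpha = 0.05.


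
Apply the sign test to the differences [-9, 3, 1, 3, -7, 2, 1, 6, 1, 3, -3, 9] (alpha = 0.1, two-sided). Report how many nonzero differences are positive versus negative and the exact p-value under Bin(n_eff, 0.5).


Step 1: Discard zero differences. Original n = 12; n_eff = number of nonzero differences = 12.
Nonzero differences (with sign): -9, +3, +1, +3, -7, +2, +1, +6, +1, +3, -3, +9
Step 2: Count signs: positive = 9, negative = 3.
Step 3: Under H0: P(positive) = 0.5, so the number of positives S ~ Bin(12, 0.5).
Step 4: Two-sided exact p-value = sum of Bin(12,0.5) probabilities at or below the observed probability = 0.145996.
Step 5: alpha = 0.1. fail to reject H0.

n_eff = 12, pos = 9, neg = 3, p = 0.145996, fail to reject H0.


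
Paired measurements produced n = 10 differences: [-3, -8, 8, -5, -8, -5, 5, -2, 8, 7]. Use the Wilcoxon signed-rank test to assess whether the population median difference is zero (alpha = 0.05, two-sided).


Step 1: Drop any zero differences (none here) and take |d_i|.
|d| = [3, 8, 8, 5, 8, 5, 5, 2, 8, 7]
Step 2: Midrank |d_i| (ties get averaged ranks).
ranks: |3|->2, |8|->8.5, |8|->8.5, |5|->4, |8|->8.5, |5|->4, |5|->4, |2|->1, |8|->8.5, |7|->6
Step 3: Attach original signs; sum ranks with positive sign and with negative sign.
W+ = 8.5 + 4 + 8.5 + 6 = 27
W- = 2 + 8.5 + 4 + 8.5 + 4 + 1 = 28
(Check: W+ + W- = 55 should equal n(n+1)/2 = 55.)
Step 4: Test statistic W = min(W+, W-) = 27.
Step 5: Ties in |d|, so use the tie-corrected normal approximation.
        E[W] = n(n+1)/4 = 10*11/4 = 27.5.
        Tie groups: |d|=5 (t=3), |d|=8 (t=4); sum(t^3 - t) = 84.
        Var[W] = n(n+1)(2n+1)/24 - sum(t^3-t)/48 = 2310/24 - 84/48 = 94.5.
        z = (W - E[W]) / sqrt(Var[W]) = (27 - 27.5) / 9.7211 = -0.0514.
        Two-sided p = 2*Phi(z) = 0.958979.
Step 6: alpha = 0.05. fail to reject H0.

W+ = 27, W- = 28, W = min = 27, p = 0.958979, fail to reject H0.


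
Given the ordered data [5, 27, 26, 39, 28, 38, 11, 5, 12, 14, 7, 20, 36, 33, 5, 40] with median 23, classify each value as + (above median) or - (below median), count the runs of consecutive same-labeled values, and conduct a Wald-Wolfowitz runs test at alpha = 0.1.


Step 1: Compute median = 23; label A = above, B = below.
Labels in order: BAAAAABBBBBBAABA  (n_A = 8, n_B = 8)
Step 2: Count runs R = 6.
Step 3: Under H0 (random ordering), E[R] = 2*n_A*n_B/(n_A+n_B) + 1 = 2*8*8/16 + 1 = 9.0000.
        Var[R] = 2*n_A*n_B*(2*n_A*n_B - n_A - n_B) / ((n_A+n_B)^2 * (n_A+n_B-1)) = 14336/3840 = 3.7333.
        SD[R] = 1.9322.
Step 4: Continuity-corrected z = (R + 0.5 - E[R]) / SD[R] = (6 + 0.5 - 9.0000) / 1.9322 = -1.2939.
Step 5: Two-sided p-value via normal approximation = 2*(1 - Phi(|z|)) = 0.195709.
Step 6: alpha = 0.1. fail to reject H0.

R = 6, z = -1.2939, p = 0.195709, fail to reject H0.


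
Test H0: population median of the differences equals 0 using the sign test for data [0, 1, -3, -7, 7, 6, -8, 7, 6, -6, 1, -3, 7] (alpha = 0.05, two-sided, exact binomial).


Step 1: Discard zero differences. Original n = 13; n_eff = number of nonzero differences = 12.
Nonzero differences (with sign): +1, -3, -7, +7, +6, -8, +7, +6, -6, +1, -3, +7
Step 2: Count signs: positive = 7, negative = 5.
Step 3: Under H0: P(positive) = 0.5, so the number of positives S ~ Bin(12, 0.5).
Step 4: Two-sided exact p-value = sum of Bin(12,0.5) probabilities at or below the observed probability = 0.774414.
Step 5: alpha = 0.05. fail to reject H0.

n_eff = 12, pos = 7, neg = 5, p = 0.774414, fail to reject H0.


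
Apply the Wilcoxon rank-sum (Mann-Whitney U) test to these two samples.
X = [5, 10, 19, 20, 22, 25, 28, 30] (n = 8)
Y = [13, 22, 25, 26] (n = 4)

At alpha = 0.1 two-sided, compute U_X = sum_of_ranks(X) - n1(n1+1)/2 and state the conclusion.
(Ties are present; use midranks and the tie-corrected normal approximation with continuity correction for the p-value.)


Step 1: Combine and sort all 12 observations; assign midranks.
sorted (value, group): (5,X), (10,X), (13,Y), (19,X), (20,X), (22,X), (22,Y), (25,X), (25,Y), (26,Y), (28,X), (30,X)
ranks: 5->1, 10->2, 13->3, 19->4, 20->5, 22->6.5, 22->6.5, 25->8.5, 25->8.5, 26->10, 28->11, 30->12
Step 2: Rank sum for X: R1 = 1 + 2 + 4 + 5 + 6.5 + 8.5 + 11 + 12 = 50.
Step 3: U_X = R1 - n1(n1+1)/2 = 50 - 8*9/2 = 50 - 36 = 14.
       U_Y = n1*n2 - U_X = 32 - 14 = 18.
Step 4: Ties are present, so use the tie-corrected normal approximation (with continuity correction) for the p-value.
Step 5: p-value = 0.798215; compare to alpha = 0.1. fail to reject H0.

U_X = 14, p = 0.798215, fail to reject H0 at alpha = 0.1.


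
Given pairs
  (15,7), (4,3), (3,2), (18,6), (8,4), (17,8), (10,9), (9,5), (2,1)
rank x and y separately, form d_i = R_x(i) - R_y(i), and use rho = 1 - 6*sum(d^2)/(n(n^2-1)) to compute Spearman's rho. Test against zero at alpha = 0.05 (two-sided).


Step 1: Rank x and y separately (midranks; no ties here).
rank(x): 15->7, 4->3, 3->2, 18->9, 8->4, 17->8, 10->6, 9->5, 2->1
rank(y): 7->7, 3->3, 2->2, 6->6, 4->4, 8->8, 9->9, 5->5, 1->1
Step 2: d_i = R_x(i) - R_y(i); compute d_i^2.
  (7-7)^2=0, (3-3)^2=0, (2-2)^2=0, (9-6)^2=9, (4-4)^2=0, (8-8)^2=0, (6-9)^2=9, (5-5)^2=0, (1-1)^2=0
sum(d^2) = 18.
Step 3: rho = 1 - 6*18 / (9*(9^2 - 1)) = 1 - 108/720 = 0.850000.
Step 4: Under H0, t = rho * sqrt((n-2)/(1-rho^2)) = 4.2691 ~ t(7).
Step 5: Two-sided p-value from the t-distribution with 7 df = 0.003705.
Step 6: alpha = 0.05. reject H0.

rho = 0.8500, p = 0.003705, reject H0 at alpha = 0.05.
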